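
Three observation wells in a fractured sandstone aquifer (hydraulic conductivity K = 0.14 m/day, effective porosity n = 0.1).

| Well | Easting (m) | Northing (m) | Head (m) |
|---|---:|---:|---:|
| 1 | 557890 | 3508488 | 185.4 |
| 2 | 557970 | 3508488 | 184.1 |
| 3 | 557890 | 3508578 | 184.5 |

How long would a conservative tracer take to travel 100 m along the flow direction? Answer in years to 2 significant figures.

10 years

∂h/∂x = (184.1 − 185.4) / (557970 − 557890) = -0.01625
∂h/∂y = (184.5 − 185.4) / (3508578 − 3508488) = -0.01000
|∇h| = √(-0.01625² + -0.01000²) = 0.01908
Seepage velocity v = K·i/n = 0.14 × 0.01908 / 0.1 = 0.02671 m/day.
t = 100 / 0.02671 = 3744 days = 10.3 years.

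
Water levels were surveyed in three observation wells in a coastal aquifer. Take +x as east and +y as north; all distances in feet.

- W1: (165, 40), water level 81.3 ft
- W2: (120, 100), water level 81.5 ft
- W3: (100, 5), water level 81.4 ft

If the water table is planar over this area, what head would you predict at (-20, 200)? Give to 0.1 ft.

82.0 ft

Taking W1 as reference: W2−W1 = (-45, 60, +0.2); W3−W1 = (-65, -35, +0.1).
Determinant of the coordinate differences = (-45)·(-35) − (-65)·60 = 5475.
∂h/∂x = [(+0.2)·(-35) − (+0.1)·60] / 5475 = -0.002374
∂h/∂y = [(-45)·(+0.1) − (-65)·(+0.2)] / 5475 = +0.001553
h(-20, 200) = 81.3 + (-0.002374)·(-185) + (+0.001553)·(160) = 81.3 +0.439 +0.248 = 81.988 ft.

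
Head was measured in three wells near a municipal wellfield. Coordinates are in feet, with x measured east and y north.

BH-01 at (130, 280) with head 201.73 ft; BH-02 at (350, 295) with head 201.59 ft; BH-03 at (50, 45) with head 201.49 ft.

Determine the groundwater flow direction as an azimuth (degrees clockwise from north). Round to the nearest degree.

Taking BH-01 as reference: BH-02−BH-01 = (220, 15, -0.14); BH-03−BH-01 = (-80, -235, -0.24).
Solve a·Δx + b·Δy = Δh: det = 220·(-235) − (-80)·15 = -50500.
∂h/∂x = [(-0.14)·(-235) − (-0.24)·15] / -50500 = -0.0007228
∂h/∂y = [220·(-0.24) − (-80)·(-0.14)] / -50500 = +0.001267
Flow direction (−∇h) has components (+0.0007228 E, -0.001267 N).
Azimuth = atan2(E, N) = atan2(+0.0007228, -0.001267) = 150.3° ≈ 150°.

150°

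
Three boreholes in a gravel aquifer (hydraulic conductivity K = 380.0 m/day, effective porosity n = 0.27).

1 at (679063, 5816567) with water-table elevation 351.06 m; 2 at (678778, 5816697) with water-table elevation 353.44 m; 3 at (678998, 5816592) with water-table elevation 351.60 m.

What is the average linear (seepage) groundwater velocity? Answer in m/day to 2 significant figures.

11 m/day

With h = a·x + b·y + c and 1 as origin, the differences give:
  (-285)·a + 130·b = +2.38
  (-65)·a + 25·b = +0.54
Eliminate b (×25 and ×130, subtract): 1325·a = -10.700 → a = ∂h/∂x = -0.008075
Back-substitute: b = ∂h/∂y = +0.0006038.
|∇h| = √(-0.008075² + 0.0006038²) = 0.008098
Seepage velocity v = K·i/n = 380.0 × 0.008098 / 0.27 = 11.4 m/day.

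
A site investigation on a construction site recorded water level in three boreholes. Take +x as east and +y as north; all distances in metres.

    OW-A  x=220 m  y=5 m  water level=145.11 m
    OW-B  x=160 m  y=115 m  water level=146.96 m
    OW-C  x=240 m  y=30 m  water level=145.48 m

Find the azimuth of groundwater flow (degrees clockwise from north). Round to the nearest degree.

Taking OW-A as reference: OW-B−OW-A = (-60, 110, +1.85); OW-C−OW-A = (20, 25, +0.37).
Determinant of the coordinate differences = (-60)·25 − 20·110 = -3700.
∂h/∂x = [(+1.85)·25 − (+0.37)·110] / -3700 = -0.001500
∂h/∂y = [(-60)·(+0.37) − 20·(+1.85)] / -3700 = +0.01600
Flow direction (−∇h) has components (+0.001500 E, -0.01600 N).
Azimuth = atan2(E, N) = atan2(+0.001500, -0.01600) = 174.6° ≈ 175°.

175°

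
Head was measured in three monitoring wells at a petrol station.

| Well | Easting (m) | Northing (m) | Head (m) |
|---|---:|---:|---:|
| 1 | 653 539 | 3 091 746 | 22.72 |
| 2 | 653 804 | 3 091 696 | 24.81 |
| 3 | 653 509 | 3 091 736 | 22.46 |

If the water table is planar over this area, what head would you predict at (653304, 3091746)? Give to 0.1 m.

Differences from 1: to 2 (Δx, Δy, Δh) = (265, -50, +2.09); to 3 = (-30, -10, -0.26).
Solve a·Δx + b·Δy = Δh: det = 265·(-10) − (-30)·(-50) = -4150.
∂h/∂x = [(+2.09)·(-10) − (-0.26)·(-50)] / -4150 = +0.008169
∂h/∂y = [265·(-0.26) − (-30)·(+2.09)] / -4150 = +0.001494
h(653304, 3091746) = 22.72 + (+0.008169)·(-235) + (+0.001494)·(0) = 22.72 -1.920 +0.000 = 20.800 m.

20.8 m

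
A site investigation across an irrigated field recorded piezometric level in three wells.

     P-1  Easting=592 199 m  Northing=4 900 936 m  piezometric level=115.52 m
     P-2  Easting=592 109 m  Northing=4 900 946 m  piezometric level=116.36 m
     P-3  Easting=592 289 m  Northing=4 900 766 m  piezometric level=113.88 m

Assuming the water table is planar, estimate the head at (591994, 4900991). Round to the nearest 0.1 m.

With h = a·x + b·y + c and P-1 as origin, the differences give:
  (-90)·a + 10·b = +0.84
  90·a + (-170)·b = -1.64
Eliminate b (×(-170) and ×10, subtract): 14400·a = -126.400 → a = ∂h/∂x = -0.008778
Back-substitute: b = ∂h/∂y = +0.005000.
h(591994, 4900991) = 115.52 + (-0.008778)·(-205) + (+0.005000)·(55) = 115.52 +1.799 +0.275 = 117.594 m.

117.6 m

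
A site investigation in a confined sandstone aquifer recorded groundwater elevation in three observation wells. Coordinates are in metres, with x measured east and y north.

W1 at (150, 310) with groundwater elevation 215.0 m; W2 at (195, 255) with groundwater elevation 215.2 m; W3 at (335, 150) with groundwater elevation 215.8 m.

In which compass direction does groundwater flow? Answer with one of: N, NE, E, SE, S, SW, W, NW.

With h = a·x + b·y + c and W1 as origin, the differences give:
  45·a + (-55)·b = +0.2
  185·a + (-160)·b = +0.8
Eliminate b (×(-160) and ×(-55), subtract): 2975·a = 12.00 → a = ∂h/∂x = +0.004034
Back-substitute: b = ∂h/∂y = -0.0003361.
Flow = −∇h = (-0.004034 east, +0.0003361 north), which points west.

W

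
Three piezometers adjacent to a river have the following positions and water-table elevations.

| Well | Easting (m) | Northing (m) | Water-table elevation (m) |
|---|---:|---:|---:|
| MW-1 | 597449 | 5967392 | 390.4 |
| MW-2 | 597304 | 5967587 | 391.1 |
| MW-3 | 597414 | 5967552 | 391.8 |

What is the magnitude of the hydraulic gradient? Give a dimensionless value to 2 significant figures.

0.015

With h = a·x + b·y + c and MW-1 as origin, the differences give:
  (-145)·a + 195·b = +0.7
  (-35)·a + 160·b = +1.4
Eliminate b (×160 and ×195, subtract): -16375·a = -161.00 → a = ∂h/∂x = +0.009832
Back-substitute: b = ∂h/∂y = +0.01090.
|∇h| = √(0.009832² + 0.01090²) = 0.01468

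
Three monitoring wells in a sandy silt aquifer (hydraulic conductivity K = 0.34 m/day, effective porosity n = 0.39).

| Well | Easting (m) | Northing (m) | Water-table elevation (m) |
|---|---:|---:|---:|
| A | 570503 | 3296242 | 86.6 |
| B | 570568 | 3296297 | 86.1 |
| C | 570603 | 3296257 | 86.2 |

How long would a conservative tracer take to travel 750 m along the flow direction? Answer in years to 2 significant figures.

380 years

Taking A as reference: B−A = (65, 55, -0.5); C−A = (100, 15, -0.4).
Solve a·Δx + b·Δy = Δh: det = 65·15 − 100·55 = -4525.
∂h/∂x = [(-0.5)·15 − (-0.4)·55] / -4525 = -0.003204
∂h/∂y = [65·(-0.4) − 100·(-0.5)] / -4525 = -0.005304
|∇h| = √(-0.003204² + -0.005304²) = 0.006197
Seepage velocity v = K·i/n = 0.34 × 0.006197 / 0.39 = 0.005403 m/day.
t = 750 / 0.005403 = 1.388e+05 days = 380 years.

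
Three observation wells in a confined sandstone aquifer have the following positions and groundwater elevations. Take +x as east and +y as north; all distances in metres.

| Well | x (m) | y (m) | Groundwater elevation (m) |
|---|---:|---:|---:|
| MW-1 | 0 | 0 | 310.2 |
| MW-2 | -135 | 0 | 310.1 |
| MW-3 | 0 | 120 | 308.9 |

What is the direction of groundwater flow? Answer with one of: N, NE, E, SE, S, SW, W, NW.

∂h/∂x = (310.1 − 310.2) / (-135 − 0) = +0.0007407
∂h/∂y = (308.9 − 310.2) / (120 − 0) = -0.01083
Flow = −∇h = (-0.0007407 east, +0.01083 north), which points north.

N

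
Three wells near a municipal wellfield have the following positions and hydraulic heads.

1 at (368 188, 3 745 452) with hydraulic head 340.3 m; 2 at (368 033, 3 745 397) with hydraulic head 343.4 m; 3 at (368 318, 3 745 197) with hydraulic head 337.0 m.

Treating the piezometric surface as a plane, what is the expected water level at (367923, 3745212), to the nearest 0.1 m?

Three-point gradient (reference 1): Δ to 2 = (-155, -55, +3.1), Δ to 3 = (130, -255, -3.3).
∂h/∂x = -0.02082, ∂h/∂y = +0.002325 (det = 46675).
h(367923, 3745212) = 340.3 + (-0.02082)·(-265) + (+0.002325)·(-240) = 340.3 +5.519 -0.558 = 345.261 m.

345.3 m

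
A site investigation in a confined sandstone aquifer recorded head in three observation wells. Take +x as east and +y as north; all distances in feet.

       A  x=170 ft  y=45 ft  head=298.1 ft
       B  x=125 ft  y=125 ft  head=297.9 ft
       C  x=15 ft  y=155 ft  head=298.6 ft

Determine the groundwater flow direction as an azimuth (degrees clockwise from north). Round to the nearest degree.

049°

With h = a·x + b·y + c and A as origin, the differences give:
  (-45)·a + 80·b = -0.2
  (-155)·a + 110·b = +0.5
Eliminate b (×110 and ×80, subtract): 7450·a = -62.00 → a = ∂h/∂x = -0.008322
Back-substitute: b = ∂h/∂y = -0.007181.
Flow direction (−∇h) has components (+0.008322 E, +0.007181 N).
Azimuth = atan2(E, N) = atan2(+0.008322, +0.007181) = 49.2° ≈ 049°.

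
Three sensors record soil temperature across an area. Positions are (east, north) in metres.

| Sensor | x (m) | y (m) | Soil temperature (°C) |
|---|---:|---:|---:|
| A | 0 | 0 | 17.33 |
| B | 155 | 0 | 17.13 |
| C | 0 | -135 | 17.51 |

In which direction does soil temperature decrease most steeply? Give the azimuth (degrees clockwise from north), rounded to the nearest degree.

∂T/∂x = (17.13 − 17.33) / (155 − 0) = -0.001290
∂T/∂y = (17.51 − 17.33) / (-135 − 0) = -0.001333
Steepest decrease is along −∇f: components (+0.001290 E, +0.001333 N).
Azimuth = atan2(+0.001290, +0.001333) = 44.1° ≈ 044°.

044°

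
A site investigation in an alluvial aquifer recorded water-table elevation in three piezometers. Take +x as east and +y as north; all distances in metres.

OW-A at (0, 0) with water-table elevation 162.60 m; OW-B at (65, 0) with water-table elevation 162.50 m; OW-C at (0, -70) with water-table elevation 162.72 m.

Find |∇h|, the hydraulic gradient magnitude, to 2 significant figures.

∂h/∂x = (162.50 − 162.60) / (65 − 0) = -0.001538
∂h/∂y = (162.72 − 162.60) / (-70 − 0) = -0.001714
|∇h| = √(-0.001538² + -0.001714²) = 0.002303

0.0023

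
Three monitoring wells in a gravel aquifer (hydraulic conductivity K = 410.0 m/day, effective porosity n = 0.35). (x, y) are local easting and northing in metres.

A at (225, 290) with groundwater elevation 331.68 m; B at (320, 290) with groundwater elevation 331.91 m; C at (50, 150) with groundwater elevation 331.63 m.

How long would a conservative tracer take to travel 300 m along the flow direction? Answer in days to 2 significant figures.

Three-point gradient (reference A): Δ to B = (95, 0, +0.23), Δ to C = (-175, -140, -0.05).
∂h/∂x = +0.002421, ∂h/∂y = -0.002669 (det = -13300).
|∇h| = √(0.002421² + -0.002669²) = 0.003603
Seepage velocity v = K·i/n = 410.0 × 0.003603 / 0.35 = 4.221 m/day.
t = 300 / 4.221 = 71.07 days.

71 days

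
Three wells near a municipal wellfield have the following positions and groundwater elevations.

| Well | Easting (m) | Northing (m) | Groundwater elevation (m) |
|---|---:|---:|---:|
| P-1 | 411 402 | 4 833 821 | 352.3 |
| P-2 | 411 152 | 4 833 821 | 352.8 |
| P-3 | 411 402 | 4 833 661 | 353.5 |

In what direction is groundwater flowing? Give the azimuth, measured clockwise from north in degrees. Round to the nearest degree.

015°

∂h/∂x = (352.8 − 352.3) / (411152 − 411402) = -0.002000
∂h/∂y = (353.5 − 352.3) / (4833661 − 4833821) = -0.007500
Flow direction (−∇h) has components (+0.002000 E, +0.007500 N).
Azimuth = atan2(E, N) = atan2(+0.002000, +0.007500) = 14.9° ≈ 015°.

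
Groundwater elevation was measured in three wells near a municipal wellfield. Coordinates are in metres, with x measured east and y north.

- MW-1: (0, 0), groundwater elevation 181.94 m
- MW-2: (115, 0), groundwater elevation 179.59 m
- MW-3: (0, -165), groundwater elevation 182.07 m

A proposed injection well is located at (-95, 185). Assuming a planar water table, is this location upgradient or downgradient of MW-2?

upgradient

∂h/∂x = (179.59 − 181.94) / (115 − 0) = -0.02043
∂h/∂y = (182.07 − 181.94) / (-165 − 0) = -0.0007879
Head at (-95, 185) = 181.94 + (-0.02043)·(-95) + (-0.0007879)·(185) = 183.74 m.
That is higher than the 179.59 m at MW-2, so the point is upgradient.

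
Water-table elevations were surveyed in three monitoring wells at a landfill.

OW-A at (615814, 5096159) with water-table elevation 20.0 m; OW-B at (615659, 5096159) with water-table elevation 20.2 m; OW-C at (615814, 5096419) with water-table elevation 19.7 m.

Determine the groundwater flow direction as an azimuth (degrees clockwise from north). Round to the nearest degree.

∂h/∂x = (20.2 − 20.0) / (615659 − 615814) = -0.001290
∂h/∂y = (19.7 − 20.0) / (5096419 − 5096159) = -0.001154
Flow direction (−∇h) has components (+0.001290 E, +0.001154 N).
Azimuth = atan2(E, N) = atan2(+0.001290, +0.001154) = 48.2° ≈ 048°.

048°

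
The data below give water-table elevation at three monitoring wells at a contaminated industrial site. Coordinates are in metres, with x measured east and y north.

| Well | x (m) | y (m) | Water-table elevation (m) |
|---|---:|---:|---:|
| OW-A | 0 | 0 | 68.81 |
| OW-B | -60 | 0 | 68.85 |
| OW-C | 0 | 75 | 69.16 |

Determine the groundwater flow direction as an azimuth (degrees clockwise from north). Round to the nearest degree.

∂h/∂x = (68.85 − 68.81) / (-60 − 0) = -0.0006667
∂h/∂y = (69.16 − 68.81) / (75 − 0) = +0.004667
Flow direction (−∇h) has components (+0.0006667 E, -0.004667 N).
Azimuth = atan2(E, N) = atan2(+0.0006667, -0.004667) = 171.9° ≈ 172°.

172°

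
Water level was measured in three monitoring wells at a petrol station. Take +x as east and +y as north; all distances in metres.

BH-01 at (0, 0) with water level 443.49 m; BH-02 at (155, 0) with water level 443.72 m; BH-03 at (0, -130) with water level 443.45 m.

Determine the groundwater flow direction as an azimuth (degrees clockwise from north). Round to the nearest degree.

∂h/∂x = (443.72 − 443.49) / (155 − 0) = +0.001484
∂h/∂y = (443.45 − 443.49) / (-130 − 0) = +0.0003077
Flow direction (−∇h) has components (-0.001484 E, -0.0003077 N).
Azimuth = atan2(E, N) = atan2(-0.001484, -0.0003077) = 258.3° ≈ 258°.

258°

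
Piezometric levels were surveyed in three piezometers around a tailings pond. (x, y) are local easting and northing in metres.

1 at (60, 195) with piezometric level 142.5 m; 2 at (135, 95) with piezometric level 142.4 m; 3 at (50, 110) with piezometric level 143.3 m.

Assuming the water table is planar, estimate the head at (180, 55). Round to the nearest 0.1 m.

With h = a·x + b·y + c and 1 as origin, the differences give:
  75·a + (-100)·b = -0.1
  (-10)·a + (-85)·b = +0.8
Eliminate b (×(-85) and ×(-100), subtract): -7375·a = 88.50 → a = ∂h/∂x = -0.01200
Back-substitute: b = ∂h/∂y = -0.008000.
h(180, 55) = 142.5 + (-0.01200)·(120) + (-0.008000)·(-140) = 142.5 -1.440 +1.120 = 142.180 m.

142.2 m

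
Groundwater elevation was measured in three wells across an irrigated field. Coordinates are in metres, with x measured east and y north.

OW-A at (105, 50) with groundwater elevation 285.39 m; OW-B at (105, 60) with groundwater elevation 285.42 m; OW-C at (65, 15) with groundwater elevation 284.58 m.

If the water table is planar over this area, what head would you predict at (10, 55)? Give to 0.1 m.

With h = a·x + b·y + c and OW-A as origin, the differences give:
  0·a + 10·b = +0.03
  (-40)·a + (-35)·b = -0.81
Eliminate b (×(-35) and ×10, subtract): 400·a = 7.050 → a = ∂h/∂x = +0.01762
Back-substitute: b = ∂h/∂y = +0.003000.
h(10, 55) = 285.39 + (+0.01762)·(-95) + (+0.003000)·(5) = 285.39 -1.674 +0.015 = 283.731 m.

283.7 m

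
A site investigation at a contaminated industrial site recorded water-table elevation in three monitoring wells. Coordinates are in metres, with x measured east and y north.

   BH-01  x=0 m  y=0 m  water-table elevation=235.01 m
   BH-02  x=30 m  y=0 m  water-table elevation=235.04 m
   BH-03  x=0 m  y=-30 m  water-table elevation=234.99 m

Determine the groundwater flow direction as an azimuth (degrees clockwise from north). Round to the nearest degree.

236°

∂h/∂x = (235.04 − 235.01) / (30 − 0) = +0.001000
∂h/∂y = (234.99 − 235.01) / (-30 − 0) = +0.0006667
Flow direction (−∇h) has components (-0.001000 E, -0.0006667 N).
Azimuth = atan2(E, N) = atan2(-0.001000, -0.0006667) = 236.3° ≈ 236°.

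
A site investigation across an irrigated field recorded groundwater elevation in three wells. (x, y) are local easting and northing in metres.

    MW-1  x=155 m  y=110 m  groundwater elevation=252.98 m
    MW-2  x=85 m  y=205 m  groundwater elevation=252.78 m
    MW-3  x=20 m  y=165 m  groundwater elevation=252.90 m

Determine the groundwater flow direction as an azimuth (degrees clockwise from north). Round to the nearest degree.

With h = a·x + b·y + c and MW-1 as origin, the differences give:
  (-70)·a + 95·b = -0.20
  (-135)·a + 55·b = -0.08
Eliminate b (×55 and ×95, subtract): 8975·a = -3.400 → a = ∂h/∂x = -0.0003788
Back-substitute: b = ∂h/∂y = -0.002384.
Flow direction (−∇h) has components (+0.0003788 E, +0.002384 N).
Azimuth = atan2(E, N) = atan2(+0.0003788, +0.002384) = 9.0° ≈ 009°.

009°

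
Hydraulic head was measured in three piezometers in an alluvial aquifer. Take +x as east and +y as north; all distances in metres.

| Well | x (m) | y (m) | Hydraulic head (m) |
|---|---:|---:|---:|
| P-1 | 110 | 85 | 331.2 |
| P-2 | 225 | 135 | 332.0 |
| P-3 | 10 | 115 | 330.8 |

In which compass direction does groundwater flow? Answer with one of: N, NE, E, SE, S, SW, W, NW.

SW

Differences from P-1: to P-2 (Δx, Δy, Δh) = (115, 50, +0.8); to P-3 = (-100, 30, -0.4).
Determinant of the coordinate differences = 115·30 − (-100)·50 = 8450.
∂h/∂x = [(+0.8)·30 − (-0.4)·50] / 8450 = +0.005207
∂h/∂y = [115·(-0.4) − (-100)·(+0.8)] / 8450 = +0.004024
Flow = −∇h = (-0.005207 east, -0.004024 north), which points southwest.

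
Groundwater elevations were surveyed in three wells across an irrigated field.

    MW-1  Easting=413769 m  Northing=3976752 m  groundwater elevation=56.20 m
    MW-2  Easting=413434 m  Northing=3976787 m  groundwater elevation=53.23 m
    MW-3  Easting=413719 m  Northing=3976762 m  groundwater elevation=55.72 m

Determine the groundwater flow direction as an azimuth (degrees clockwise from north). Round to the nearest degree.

314°

Taking MW-1 as reference: MW-2−MW-1 = (-335, 35, -2.97); MW-3−MW-1 = (-50, 10, -0.48).
Solve a·Δx + b·Δy = Δh: det = (-335)·10 − (-50)·35 = -1600.
∂h/∂x = [(-2.97)·10 − (-0.48)·35] / -1600 = +0.008062
∂h/∂y = [(-335)·(-0.48) − (-50)·(-2.97)] / -1600 = -0.007688
Flow direction (−∇h) has components (-0.008062 E, +0.007688 N).
Azimuth = atan2(E, N) = atan2(-0.008062, +0.007688) = 313.6° ≈ 314°.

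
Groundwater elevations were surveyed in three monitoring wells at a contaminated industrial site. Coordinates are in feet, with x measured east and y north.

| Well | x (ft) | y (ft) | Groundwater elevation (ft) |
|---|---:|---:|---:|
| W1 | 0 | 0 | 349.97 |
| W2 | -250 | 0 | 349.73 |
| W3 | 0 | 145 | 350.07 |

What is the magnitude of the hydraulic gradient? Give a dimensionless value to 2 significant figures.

0.0012

∂h/∂x = (349.73 − 349.97) / (-250 − 0) = +0.0009600
∂h/∂y = (350.07 − 349.97) / (145 − 0) = +0.0006897
|∇h| = √(0.0009600² + 0.0006897²) = 0.001182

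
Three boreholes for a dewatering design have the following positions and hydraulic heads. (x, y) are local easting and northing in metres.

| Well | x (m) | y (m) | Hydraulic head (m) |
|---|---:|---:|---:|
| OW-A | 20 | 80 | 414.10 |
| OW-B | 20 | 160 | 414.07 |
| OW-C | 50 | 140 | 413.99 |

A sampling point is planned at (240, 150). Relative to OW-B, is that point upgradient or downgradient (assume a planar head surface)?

downgradient

With h = a·x + b·y + c and OW-A as origin, the differences give:
  0·a + 80·b = -0.03
  30·a + 60·b = -0.11
Eliminate b (×60 and ×80, subtract): -2400·a = 7.000 → a = ∂h/∂x = -0.002917
Back-substitute: b = ∂h/∂y = -0.0003750.
Head at (240, 150) = 414.10 + (-0.002917)·(220) + (-0.0003750)·(70) = 413.43 m.
That is lower than the 414.07 m at OW-B, so the point is downgradient.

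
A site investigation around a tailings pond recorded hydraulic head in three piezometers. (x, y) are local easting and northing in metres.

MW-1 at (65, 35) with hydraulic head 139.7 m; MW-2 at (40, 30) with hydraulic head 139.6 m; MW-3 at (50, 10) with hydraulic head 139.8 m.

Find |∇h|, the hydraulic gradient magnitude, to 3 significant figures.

0.00909

Taking MW-1 as reference: MW-2−MW-1 = (-25, -5, -0.1); MW-3−MW-1 = (-15, -25, +0.1).
Determinant of the coordinate differences = (-25)·(-25) − (-15)·(-5) = 550.
∂h/∂x = [(-0.1)·(-25) − (+0.1)·(-5)] / 550 = +0.005455
∂h/∂y = [(-25)·(+0.1) − (-15)·(-0.1)] / 550 = -0.007273
|∇h| = √(0.005455² + -0.007273²) = 0.009091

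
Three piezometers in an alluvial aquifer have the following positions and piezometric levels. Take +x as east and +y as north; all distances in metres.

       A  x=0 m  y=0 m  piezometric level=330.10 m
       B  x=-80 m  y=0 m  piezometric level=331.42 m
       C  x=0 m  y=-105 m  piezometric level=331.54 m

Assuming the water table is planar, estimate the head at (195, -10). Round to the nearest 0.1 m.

327.0 m

∂h/∂x = (331.42 − 330.10) / (-80 − 0) = -0.01650
∂h/∂y = (331.54 − 330.10) / (-105 − 0) = -0.01371
h(195, -10) = 330.10 + (-0.01650)·(195) + (-0.01371)·(-10) = 330.10 -3.217 +0.137 = 327.020 m.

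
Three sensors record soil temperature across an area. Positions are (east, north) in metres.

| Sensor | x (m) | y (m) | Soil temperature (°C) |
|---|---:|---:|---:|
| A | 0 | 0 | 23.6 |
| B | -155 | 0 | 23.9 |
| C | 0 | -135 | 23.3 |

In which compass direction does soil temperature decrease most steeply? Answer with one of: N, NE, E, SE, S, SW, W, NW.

SE

∂T/∂x = (23.9 − 23.6) / (-155 − 0) = -0.001935
∂T/∂y = (23.3 − 23.6) / (-135 − 0) = +0.002222
Steepest decrease is along −∇f = (+0.001935 E, -0.002222 N) → southeast.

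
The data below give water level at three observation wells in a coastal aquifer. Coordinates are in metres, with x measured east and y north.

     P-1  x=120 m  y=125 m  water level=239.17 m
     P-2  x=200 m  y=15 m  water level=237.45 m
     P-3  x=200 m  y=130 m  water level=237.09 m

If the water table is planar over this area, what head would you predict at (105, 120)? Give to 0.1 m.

Differences from P-1: to P-2 (Δx, Δy, Δh) = (80, -110, -1.72); to P-3 = (80, 5, -2.08).
Determinant of the coordinate differences = 80·5 − 80·(-110) = 9200.
∂h/∂x = [(-1.72)·5 − (-2.08)·(-110)] / 9200 = -0.02580
∂h/∂y = [80·(-2.08) − 80·(-1.72)] / 9200 = -0.003130
h(105, 120) = 239.17 + (-0.02580)·(-15) + (-0.003130)·(-5) = 239.17 +0.387 +0.016 = 239.573 m.

239.6 m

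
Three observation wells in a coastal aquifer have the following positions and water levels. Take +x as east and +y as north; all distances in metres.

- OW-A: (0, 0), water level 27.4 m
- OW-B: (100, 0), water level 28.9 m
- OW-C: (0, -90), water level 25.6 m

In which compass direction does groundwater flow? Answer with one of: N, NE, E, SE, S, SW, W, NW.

∂h/∂x = (28.9 − 27.4) / (100 − 0) = +0.01500
∂h/∂y = (25.6 − 27.4) / (-90 − 0) = +0.02000
Flow = −∇h = (-0.01500 east, -0.02000 north), which points southwest.

SW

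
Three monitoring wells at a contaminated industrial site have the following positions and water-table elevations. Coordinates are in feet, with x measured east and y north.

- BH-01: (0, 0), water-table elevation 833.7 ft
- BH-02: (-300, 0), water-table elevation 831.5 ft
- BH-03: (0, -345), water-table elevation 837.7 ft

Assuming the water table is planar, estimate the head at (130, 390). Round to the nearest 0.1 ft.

830.1 ft

∂h/∂x = (831.5 − 833.7) / (-300 − 0) = +0.007333
∂h/∂y = (837.7 − 833.7) / (-345 − 0) = -0.01159
h(130, 390) = 833.7 + (+0.007333)·(130) + (-0.01159)·(390) = 833.7 +0.953 -4.522 = 830.132 ft.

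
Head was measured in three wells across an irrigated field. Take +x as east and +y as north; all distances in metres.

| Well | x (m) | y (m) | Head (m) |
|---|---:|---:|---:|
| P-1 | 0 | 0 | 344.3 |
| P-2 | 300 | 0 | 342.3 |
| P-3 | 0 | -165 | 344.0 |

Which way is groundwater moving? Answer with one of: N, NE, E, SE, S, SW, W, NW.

E

∂h/∂x = (342.3 − 344.3) / (300 − 0) = -0.006667
∂h/∂y = (344.0 − 344.3) / (-165 − 0) = +0.001818
Flow = −∇h = (+0.006667 east, -0.001818 north), which points east.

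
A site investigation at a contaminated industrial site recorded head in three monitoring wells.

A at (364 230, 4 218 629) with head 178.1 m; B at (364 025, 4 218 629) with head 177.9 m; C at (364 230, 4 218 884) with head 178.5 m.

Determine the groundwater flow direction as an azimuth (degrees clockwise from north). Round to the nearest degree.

212°

∂h/∂x = (177.9 − 178.1) / (364025 − 364230) = +0.0009756
∂h/∂y = (178.5 − 178.1) / (4218884 − 4218629) = +0.001569
Flow direction (−∇h) has components (-0.0009756 E, -0.001569 N).
Azimuth = atan2(E, N) = atan2(-0.0009756, -0.001569) = 211.9° ≈ 212°.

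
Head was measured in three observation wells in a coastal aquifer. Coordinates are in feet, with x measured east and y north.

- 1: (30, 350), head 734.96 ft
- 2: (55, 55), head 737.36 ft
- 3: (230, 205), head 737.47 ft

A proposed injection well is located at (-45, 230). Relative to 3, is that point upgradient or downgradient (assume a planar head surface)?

With h = a·x + b·y + c and 1 as origin, the differences give:
  25·a + (-295)·b = +2.40
  200·a + (-145)·b = +2.51
Eliminate b (×(-145) and ×(-295), subtract): 55375·a = 392.450 → a = ∂h/∂x = +0.007087
Back-substitute: b = ∂h/∂y = -0.007535.
Head at (-45, 230) = 734.96 + (+0.007087)·(-75) + (-0.007535)·(-120) = 735.33 ft.
That is lower than the 737.47 ft at 3, so the point is downgradient.

downgradient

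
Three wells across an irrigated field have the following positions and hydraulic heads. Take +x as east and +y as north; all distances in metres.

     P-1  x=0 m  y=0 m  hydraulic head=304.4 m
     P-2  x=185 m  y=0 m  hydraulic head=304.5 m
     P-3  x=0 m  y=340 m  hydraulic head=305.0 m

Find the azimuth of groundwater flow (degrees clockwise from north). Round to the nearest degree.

197°

∂h/∂x = (304.5 − 304.4) / (185 − 0) = +0.0005405
∂h/∂y = (305.0 − 304.4) / (340 − 0) = +0.001765
Flow direction (−∇h) has components (-0.0005405 E, -0.001765 N).
Azimuth = atan2(E, N) = atan2(-0.0005405, -0.001765) = 197.0° ≈ 197°.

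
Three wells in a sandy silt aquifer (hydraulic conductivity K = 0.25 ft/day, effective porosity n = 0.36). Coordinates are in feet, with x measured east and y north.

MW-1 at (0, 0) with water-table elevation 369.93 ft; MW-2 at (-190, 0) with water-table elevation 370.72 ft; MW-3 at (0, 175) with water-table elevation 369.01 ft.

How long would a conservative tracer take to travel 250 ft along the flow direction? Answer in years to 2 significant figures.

150 years

∂h/∂x = (370.72 − 369.93) / (-190 − 0) = -0.004158
∂h/∂y = (369.01 − 369.93) / (175 − 0) = -0.005257
|∇h| = √(-0.004158² + -0.005257²) = 0.006703
Seepage velocity v = K·i/n = 0.25 × 0.006703 / 0.36 = 0.004655 ft/day.
t = 250 / 0.004655 = 5.371e+04 days = 147 years.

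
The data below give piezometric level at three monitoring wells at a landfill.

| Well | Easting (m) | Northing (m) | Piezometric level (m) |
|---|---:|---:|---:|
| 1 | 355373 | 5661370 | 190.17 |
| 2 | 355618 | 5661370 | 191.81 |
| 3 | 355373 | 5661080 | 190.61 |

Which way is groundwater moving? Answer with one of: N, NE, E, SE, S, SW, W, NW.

∂h/∂x = (191.81 − 190.17) / (355618 − 355373) = +0.006694
∂h/∂y = (190.61 − 190.17) / (5661080 − 5661370) = -0.001517
Flow = −∇h = (-0.006694 east, +0.001517 north), which points west.

W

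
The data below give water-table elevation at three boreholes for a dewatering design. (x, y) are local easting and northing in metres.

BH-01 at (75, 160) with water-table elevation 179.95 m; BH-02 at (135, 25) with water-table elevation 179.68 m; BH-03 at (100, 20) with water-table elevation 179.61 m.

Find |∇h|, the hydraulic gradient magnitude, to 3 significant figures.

0.00316

Differences from BH-01: to BH-02 (Δx, Δy, Δh) = (60, -135, -0.27); to BH-03 = (25, -140, -0.34).
Solve a·Δx + b·Δy = Δh: det = 60·(-140) − 25·(-135) = -5025.
∂h/∂x = [(-0.27)·(-140) − (-0.34)·(-135)] / -5025 = +0.001612
∂h/∂y = [60·(-0.34) − 25·(-0.27)] / -5025 = +0.002716
|∇h| = √(0.001612² + 0.002716²) = 0.003158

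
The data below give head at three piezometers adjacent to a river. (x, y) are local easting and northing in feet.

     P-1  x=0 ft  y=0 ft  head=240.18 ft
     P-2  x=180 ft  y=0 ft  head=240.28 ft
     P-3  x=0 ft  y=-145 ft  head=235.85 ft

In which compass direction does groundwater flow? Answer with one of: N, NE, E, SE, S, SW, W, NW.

∂h/∂x = (240.28 − 240.18) / (180 − 0) = +0.0005556
∂h/∂y = (235.85 − 240.18) / (-145 − 0) = +0.02986
Flow = −∇h = (-0.0005556 east, -0.02986 north), which points south.

S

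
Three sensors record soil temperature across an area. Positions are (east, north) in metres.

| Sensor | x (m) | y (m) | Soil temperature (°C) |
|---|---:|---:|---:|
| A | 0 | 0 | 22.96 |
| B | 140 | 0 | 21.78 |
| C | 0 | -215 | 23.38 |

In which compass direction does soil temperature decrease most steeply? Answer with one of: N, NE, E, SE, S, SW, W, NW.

E

∂T/∂x = (21.78 − 22.96) / (140 − 0) = -0.008429
∂T/∂y = (23.38 − 22.96) / (-215 − 0) = -0.001953
Steepest decrease is along −∇f = (+0.008429 E, +0.001953 N) → east.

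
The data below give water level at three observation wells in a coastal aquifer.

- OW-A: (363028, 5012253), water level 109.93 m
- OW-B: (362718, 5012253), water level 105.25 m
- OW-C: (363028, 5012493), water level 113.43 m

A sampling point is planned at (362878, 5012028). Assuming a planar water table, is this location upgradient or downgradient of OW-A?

downgradient

∂h/∂x = (105.25 − 109.93) / (362718 − 363028) = +0.01510
∂h/∂y = (113.43 − 109.93) / (5012493 − 5012253) = +0.01458
Head at (362878, 5012028) = 109.93 + (+0.01510)·(-150) + (+0.01458)·(-225) = 104.38 m.
That is lower than the 109.93 m at OW-A, so the point is downgradient.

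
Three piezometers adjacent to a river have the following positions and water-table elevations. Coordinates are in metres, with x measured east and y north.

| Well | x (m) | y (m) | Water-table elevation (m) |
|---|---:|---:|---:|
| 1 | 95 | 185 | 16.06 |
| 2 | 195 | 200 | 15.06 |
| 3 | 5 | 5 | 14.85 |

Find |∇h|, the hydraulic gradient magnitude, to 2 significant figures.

0.017

Three-point gradient (reference 1): Δ to 2 = (100, 15, -1.00), Δ to 3 = (-90, -180, -1.21).
∂h/∂x = -0.01190, ∂h/∂y = +0.01267 (det = -16650).
|∇h| = √(-0.01190² + 0.01267²) = 0.01738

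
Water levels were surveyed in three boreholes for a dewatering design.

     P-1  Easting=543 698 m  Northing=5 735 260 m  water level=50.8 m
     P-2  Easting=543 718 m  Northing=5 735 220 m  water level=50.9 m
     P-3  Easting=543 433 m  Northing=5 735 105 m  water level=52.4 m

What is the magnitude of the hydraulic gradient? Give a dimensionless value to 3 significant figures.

0.00555

With h = a·x + b·y + c and P-1 as origin, the differences give:
  20·a + (-40)·b = +0.1
  (-265)·a + (-155)·b = +1.6
Eliminate b (×(-155) and ×(-40), subtract): -13700·a = 48.50 → a = ∂h/∂x = -0.003540
Back-substitute: b = ∂h/∂y = -0.004270.
|∇h| = √(-0.003540² + -0.004270²) = 0.005547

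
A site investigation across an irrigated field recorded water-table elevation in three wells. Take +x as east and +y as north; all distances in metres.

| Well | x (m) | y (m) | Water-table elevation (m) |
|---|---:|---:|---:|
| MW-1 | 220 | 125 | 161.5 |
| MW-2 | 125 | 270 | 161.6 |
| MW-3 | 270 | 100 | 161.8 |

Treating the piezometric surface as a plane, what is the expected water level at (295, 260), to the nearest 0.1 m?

163.1 m

Taking MW-1 as reference: MW-2−MW-1 = (-95, 145, +0.1); MW-3−MW-1 = (50, -25, +0.3).
Determinant of the coordinate differences = (-95)·(-25) − 50·145 = -4875.
∂h/∂x = [(+0.1)·(-25) − (+0.3)·145] / -4875 = +0.009436
∂h/∂y = [(-95)·(+0.3) − 50·(+0.1)] / -4875 = +0.006872
h(295, 260) = 161.5 + (+0.009436)·(75) + (+0.006872)·(135) = 161.5 +0.708 +0.928 = 163.135 m.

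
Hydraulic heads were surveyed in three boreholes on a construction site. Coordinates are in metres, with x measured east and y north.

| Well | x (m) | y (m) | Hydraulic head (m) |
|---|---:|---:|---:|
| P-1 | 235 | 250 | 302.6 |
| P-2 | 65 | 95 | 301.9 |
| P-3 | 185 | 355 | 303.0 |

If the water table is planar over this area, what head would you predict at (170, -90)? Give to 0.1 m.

301.2 m

Three-point gradient (reference P-1): Δ to P-2 = (-170, -155, -0.7), Δ to P-3 = (-50, 105, +0.4).
∂h/∂x = +0.0004492, ∂h/∂y = +0.004023 (det = -25600).
h(170, -90) = 302.6 + (+0.0004492)·(-65) + (+0.004023)·(-340) = 302.6 -0.029 -1.368 = 301.203 m.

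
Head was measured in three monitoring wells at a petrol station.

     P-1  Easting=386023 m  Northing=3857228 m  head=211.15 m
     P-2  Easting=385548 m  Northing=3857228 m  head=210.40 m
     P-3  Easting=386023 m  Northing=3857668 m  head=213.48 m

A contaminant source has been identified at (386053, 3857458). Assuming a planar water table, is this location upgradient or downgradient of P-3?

∂h/∂x = (210.40 − 211.15) / (385548 − 386023) = +0.001579
∂h/∂y = (213.48 − 211.15) / (3857668 − 3857228) = +0.005295
Head at (386053, 3857458) = 211.15 + (+0.001579)·(30) + (+0.005295)·(230) = 212.42 m.
That is lower than the 213.48 m at P-3, so the point is downgradient.

downgradient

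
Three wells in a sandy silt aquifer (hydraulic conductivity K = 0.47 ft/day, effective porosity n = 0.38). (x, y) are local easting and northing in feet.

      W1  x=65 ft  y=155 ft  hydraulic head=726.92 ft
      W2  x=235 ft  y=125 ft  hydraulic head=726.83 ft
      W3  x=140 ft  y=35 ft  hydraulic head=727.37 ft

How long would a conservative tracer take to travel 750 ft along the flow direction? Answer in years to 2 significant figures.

Taking W1 as reference: W2−W1 = (170, -30, -0.09); W3−W1 = (75, -120, +0.45).
Determinant of the coordinate differences = 170·(-120) − 75·(-30) = -18150.
∂h/∂x = [(-0.09)·(-120) − (+0.45)·(-30)] / -18150 = -0.001339
∂h/∂y = [170·(+0.45) − 75·(-0.09)] / -18150 = -0.004587
|∇h| = √(-0.001339² + -0.004587²) = 0.004778
Seepage velocity v = K·i/n = 0.47 × 0.004778 / 0.38 = 0.00591 ft/day.
t = 750 / 0.00591 = 1.269e+05 days = 347 years.

350 years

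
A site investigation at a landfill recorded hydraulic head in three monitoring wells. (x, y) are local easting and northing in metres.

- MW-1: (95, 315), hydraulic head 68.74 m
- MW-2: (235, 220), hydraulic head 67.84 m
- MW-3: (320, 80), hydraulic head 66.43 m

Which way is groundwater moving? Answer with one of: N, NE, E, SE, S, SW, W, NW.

S

Differences from MW-1: to MW-2 (Δx, Δy, Δh) = (140, -95, -0.90); to MW-3 = (225, -235, -2.31).
Determinant of the coordinate differences = 140·(-235) − 225·(-95) = -11525.
∂h/∂x = [(-0.90)·(-235) − (-2.31)·(-95)] / -11525 = +0.0006898
∂h/∂y = [140·(-2.31) − 225·(-0.90)] / -11525 = +0.01049
Flow = −∇h = (-0.0006898 east, -0.01049 north), which points south.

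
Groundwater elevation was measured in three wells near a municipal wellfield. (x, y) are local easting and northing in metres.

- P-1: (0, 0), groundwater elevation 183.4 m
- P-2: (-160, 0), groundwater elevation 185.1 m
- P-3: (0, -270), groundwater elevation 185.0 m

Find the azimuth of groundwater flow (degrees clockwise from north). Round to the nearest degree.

∂h/∂x = (185.1 − 183.4) / (-160 − 0) = -0.01062
∂h/∂y = (185.0 − 183.4) / (-270 − 0) = -0.005926
Flow direction (−∇h) has components (+0.01062 E, +0.005926 N).
Azimuth = atan2(E, N) = atan2(+0.01062, +0.005926) = 60.9° ≈ 061°.

061°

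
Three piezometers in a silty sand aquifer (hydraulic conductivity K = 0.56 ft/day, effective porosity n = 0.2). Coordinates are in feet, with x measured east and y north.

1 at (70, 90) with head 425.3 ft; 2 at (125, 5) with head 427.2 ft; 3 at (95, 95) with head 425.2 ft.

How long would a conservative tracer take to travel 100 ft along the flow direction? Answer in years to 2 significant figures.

4.4 years

Taking 1 as reference: 2−1 = (55, -85, +1.9); 3−1 = (25, 5, -0.1).
Determinant of the coordinate differences = 55·5 − 25·(-85) = 2400.
∂h/∂x = [(+1.9)·5 − (-0.1)·(-85)] / 2400 = +0.0004167
∂h/∂y = [55·(-0.1) − 25·(+1.9)] / 2400 = -0.02208
|∇h| = √(0.0004167² + -0.02208²) = 0.02208
Seepage velocity v = K·i/n = 0.56 × 0.02208 / 0.2 = 0.06182 ft/day.
t = 100 / 0.06182 = 1618 days = 4.43 years.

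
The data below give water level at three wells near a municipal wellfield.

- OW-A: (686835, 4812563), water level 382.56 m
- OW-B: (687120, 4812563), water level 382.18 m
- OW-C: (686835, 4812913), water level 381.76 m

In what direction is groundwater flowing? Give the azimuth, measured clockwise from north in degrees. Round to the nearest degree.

∂h/∂x = (382.18 − 382.56) / (687120 − 686835) = -0.001333
∂h/∂y = (381.76 − 382.56) / (4812913 − 4812563) = -0.002286
Flow direction (−∇h) has components (+0.001333 E, +0.002286 N).
Azimuth = atan2(E, N) = atan2(+0.001333, +0.002286) = 30.3° ≈ 030°.

030°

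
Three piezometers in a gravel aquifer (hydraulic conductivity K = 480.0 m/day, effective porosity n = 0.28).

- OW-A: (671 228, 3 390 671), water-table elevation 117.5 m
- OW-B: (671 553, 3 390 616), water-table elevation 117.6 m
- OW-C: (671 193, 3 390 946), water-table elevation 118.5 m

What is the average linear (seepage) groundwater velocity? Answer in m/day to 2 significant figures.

6.6 m/day

Differences from OW-A: to OW-B (Δx, Δy, Δh) = (325, -55, +0.1); to OW-C = (-35, 275, +1.0).
Determinant of the coordinate differences = 325·275 − (-35)·(-55) = 87450.
∂h/∂x = [(+0.1)·275 − (+1.0)·(-55)] / 87450 = +0.0009434
∂h/∂y = [325·(+1.0) − (-35)·(+0.1)] / 87450 = +0.003756
|∇h| = √(0.0009434² + 0.003756²) = 0.003873
Seepage velocity v = K·i/n = 480.0 × 0.003873 / 0.28 = 6.639 m/day.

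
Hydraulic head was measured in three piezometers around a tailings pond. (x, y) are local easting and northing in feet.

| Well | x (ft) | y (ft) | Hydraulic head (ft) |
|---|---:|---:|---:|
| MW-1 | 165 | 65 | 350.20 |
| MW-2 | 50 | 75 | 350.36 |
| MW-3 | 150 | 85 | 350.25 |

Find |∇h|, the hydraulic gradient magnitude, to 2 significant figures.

Taking MW-1 as reference: MW-2−MW-1 = (-115, 10, +0.16); MW-3−MW-1 = (-15, 20, +0.05).
Determinant of the coordinate differences = (-115)·20 − (-15)·10 = -2150.
∂h/∂x = [(+0.16)·20 − (+0.05)·10] / -2150 = -0.001256
∂h/∂y = [(-115)·(+0.05) − (-15)·(+0.16)] / -2150 = +0.001558
|∇h| = √(-0.001256² + 0.001558²) = 0.002001

0.0020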